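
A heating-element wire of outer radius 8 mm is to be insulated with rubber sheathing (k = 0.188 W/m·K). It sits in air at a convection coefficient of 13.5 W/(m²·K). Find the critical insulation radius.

r_cr ≈ 13.9 mm

For a cylinder r_cr = k/h = 0.188/13.5
r_cr = 13.9 mm; since the bare radius (8 mm) is below r_cr, adding a thin layer of insulation will *increase* heat loss.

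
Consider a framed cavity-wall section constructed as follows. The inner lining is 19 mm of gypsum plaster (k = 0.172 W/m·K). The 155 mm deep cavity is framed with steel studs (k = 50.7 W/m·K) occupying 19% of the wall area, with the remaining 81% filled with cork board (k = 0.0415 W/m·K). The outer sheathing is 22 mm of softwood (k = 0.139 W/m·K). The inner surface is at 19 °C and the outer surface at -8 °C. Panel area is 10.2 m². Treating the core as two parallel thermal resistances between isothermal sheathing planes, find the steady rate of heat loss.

Q ≈ 967 W

Sheathing layers in series; stud and cavity paths in parallel between them.
R_inner = 0.019/(0.172×10.2) = 0.01083 K/W
R_stud  = 0.155/(50.7×0.19×10.2) = 0.001578 K/W
R_cav   = 0.155/(0.0415×0.81×10.2) = 0.4521 K/W
1/R_core = 1/R_stud + 1/R_cav → R_core = 0.001572 K/W
R_outer = 0.022/(0.139×10.2) = 0.01552 K/W
R_total = 0.02792 K/W
Q = ΔT/R_total = 27/0.02792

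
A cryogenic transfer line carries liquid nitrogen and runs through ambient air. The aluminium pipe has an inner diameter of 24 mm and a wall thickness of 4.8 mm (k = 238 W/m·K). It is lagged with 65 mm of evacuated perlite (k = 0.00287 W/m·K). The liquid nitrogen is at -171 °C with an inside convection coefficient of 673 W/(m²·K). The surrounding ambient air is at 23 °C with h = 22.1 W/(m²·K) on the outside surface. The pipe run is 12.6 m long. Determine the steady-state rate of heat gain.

Radial resistances (cylindrical: R_cond = ln(r_o/r_i)/(2πkL), R_conv = 1/(h·2πrL)):
R_inner film = 1/(h_i·2πr₁L) = 1/(673×2π×0.012×12.6) = 0.001564 K/W
R_aluminium pipe wall = ln(16.8/12)/(2π×238×12.6) = 1.786×10^-5 K/W
R_evacuated perlite = ln(81.8/16.8)/(2π×0.00287×12.6) = 6.967 K/W
R_outer film = 1/(h_o·2πr_oL) = 1/(22.1×2π×0.0818×12.6) = 0.006987 K/W
R_total = 6.975 K/W
Q = ΔT/R_total = 194/6.975

Q ≈ 27.8 W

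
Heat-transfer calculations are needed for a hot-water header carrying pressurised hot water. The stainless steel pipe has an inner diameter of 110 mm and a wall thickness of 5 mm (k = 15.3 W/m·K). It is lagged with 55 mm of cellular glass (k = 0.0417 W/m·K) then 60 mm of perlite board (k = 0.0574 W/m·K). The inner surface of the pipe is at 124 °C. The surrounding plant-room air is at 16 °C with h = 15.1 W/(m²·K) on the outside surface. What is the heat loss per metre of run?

q′ ≈ 29.1 W/m

Treating each annulus and film as a series resistance:
R_stainless steel pipe wall = ln(60/55)/(2π×15.3×1) = 9.051×10^-4 K/W
R_cellular glass = ln(115/60)/(2π×0.0417×1) = 2.483 K/W
R_perlite board = ln(175/115)/(2π×0.0574×1) = 1.164 K/W
R_outer film = 1/(h_o·2πr_oL) = 1/(15.1×2π×0.175×1) = 0.06023 K/W
R_total = 3.708 K/W
Q = ΔT/R_total = 108/3.708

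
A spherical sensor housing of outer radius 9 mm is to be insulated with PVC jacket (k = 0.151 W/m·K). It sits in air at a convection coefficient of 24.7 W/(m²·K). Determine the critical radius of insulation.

For a sphere r_cr = 2k/h = 2×0.151/24.7
r_cr = 12.2 mm; since the bare radius (9 mm) is below r_cr, adding a thin layer of insulation will *increase* heat loss.

r_cr ≈ 12.2 mm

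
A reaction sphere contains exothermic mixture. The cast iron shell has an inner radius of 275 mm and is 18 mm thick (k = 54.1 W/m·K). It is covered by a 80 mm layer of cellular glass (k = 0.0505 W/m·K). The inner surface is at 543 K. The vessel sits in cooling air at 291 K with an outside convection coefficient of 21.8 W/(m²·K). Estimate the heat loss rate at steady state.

Spherical conduction: R = (1/r_in − 1/r_out)/(4πk) per layer; series-sum.
R_cast iron shell = (1/0.275 − 1/0.293)/(4π×54.1) = 3.286×10^-4 K/W
R_cellular glass = (1/0.293 − 1/0.373)/(4π×0.0505) = 1.153 K/W
R_outer film = 1/(h·4πr_o²) = 1/(21.8×4π×0.373²) = 0.02624 K/W
R_total = 1.18 K/W
Q = ΔT/R_total = 252/1.18

Q ≈ 214 W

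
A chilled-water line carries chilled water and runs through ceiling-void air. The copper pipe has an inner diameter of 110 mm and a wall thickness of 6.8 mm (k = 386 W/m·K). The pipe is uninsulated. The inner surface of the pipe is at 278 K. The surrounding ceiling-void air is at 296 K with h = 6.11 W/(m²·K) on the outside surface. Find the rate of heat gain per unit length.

q′ ≈ 42.7 W/m

Radial resistances (cylindrical: R_cond = ln(r_o/r_i)/(2πkL), R_conv = 1/(h·2πrL)):
R_copper pipe wall = ln(61.8/55)/(2π×386×1) = 4.806×10^-5 K/W
R_outer film = 1/(h_o·2πr_oL) = 1/(6.11×2π×0.0618×1) = 0.4215 K/W
R_total = 0.4215 K/W
Q = ΔT/R_total = 18/0.4215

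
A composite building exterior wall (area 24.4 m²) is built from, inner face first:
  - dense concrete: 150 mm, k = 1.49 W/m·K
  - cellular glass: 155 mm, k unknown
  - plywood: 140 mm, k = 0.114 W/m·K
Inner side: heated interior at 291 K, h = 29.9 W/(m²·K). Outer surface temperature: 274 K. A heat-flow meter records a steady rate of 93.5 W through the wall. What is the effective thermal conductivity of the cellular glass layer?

k ≈ 0.0504 W/(m·K)

Treating each layer as a thermal resistance in series:
R_inner film = 1/(h_i·A) = 1/(29.9×24.4) = 0.001371 K/W
R_dense concrete = L/(kA) = 0.15/(1.49×24.4) = 0.004126 K/W
R_plywood = L/(kA) = 0.14/(0.114×24.4) = 0.05033 K/W
Sum of known resistances R_other = 0.05583 K/W
Total R = ΔT/Q = 17/93.5 = 0.1818 K/W
R_cellular glass = R_total − R_other = 0.126 K/W
k = L/(R·A) = 0.155/(0.126×24.4)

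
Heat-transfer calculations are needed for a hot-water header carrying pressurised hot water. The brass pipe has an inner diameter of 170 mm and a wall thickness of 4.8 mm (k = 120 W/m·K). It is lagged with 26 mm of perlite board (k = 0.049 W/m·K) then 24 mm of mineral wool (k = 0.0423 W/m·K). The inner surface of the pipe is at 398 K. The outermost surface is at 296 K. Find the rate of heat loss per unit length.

Cylindrical conduction, so R = ln(r₂/r₁)/(2πkL) per layer, in series:
R_brass pipe wall = ln(89.8/85)/(2π×120×1) = 7.286×10^-5 K/W
R_perlite board = ln(115.8/89.8)/(2π×0.049×1) = 0.8259 K/W
R_mineral wool = ln(139.8/115.8)/(2π×0.0423×1) = 0.7087 K/W
R_total = 1.535 K/W
Q = ΔT/R_total = 102/1.535

q′ ≈ 66.5 W/m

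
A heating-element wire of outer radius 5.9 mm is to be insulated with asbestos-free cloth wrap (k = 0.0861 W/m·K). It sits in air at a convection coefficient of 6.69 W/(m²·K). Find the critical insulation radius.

r_cr ≈ 12.9 mm

For a cylinder r_cr = k/h = 0.0861/6.69
r_cr = 12.9 mm; since the bare radius (5.9 mm) is below r_cr, adding a thin layer of insulation will *increase* heat loss.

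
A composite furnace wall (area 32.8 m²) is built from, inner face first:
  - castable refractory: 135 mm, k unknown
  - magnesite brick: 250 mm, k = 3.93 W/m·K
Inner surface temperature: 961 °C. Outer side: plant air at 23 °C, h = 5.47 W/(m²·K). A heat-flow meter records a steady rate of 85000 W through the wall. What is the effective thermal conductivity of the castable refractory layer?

k ≈ 1.17 W/(m·K)

Series thermal resistances:
R_magnesite brick = L/(kA) = 0.25/(3.93×32.8) = 0.001939 K/W
R_outer film = 1/(h_o·A) = 1/(5.47×32.8) = 0.005574 K/W
Sum of known resistances R_other = 0.007513 K/W
Total R = ΔT/Q = 938/85000 = 0.01104 K/W
R_castable refractory = R_total − R_other = 0.003522 K/W
k = L/(R·A) = 0.135/(0.003522×32.8)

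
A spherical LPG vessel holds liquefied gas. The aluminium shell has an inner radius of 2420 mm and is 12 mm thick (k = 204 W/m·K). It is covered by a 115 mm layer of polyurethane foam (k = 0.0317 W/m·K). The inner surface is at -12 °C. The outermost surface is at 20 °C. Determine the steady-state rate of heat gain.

Q ≈ 687 W

Spherical conduction: R = (1/r_in − 1/r_out)/(4πk) per layer; series-sum.
R_aluminium shell = (1/2.42 − 1/2.432)/(4π×204) = 7.954×10^-7 K/W
R_polyurethane foam = (1/2.432 − 1/2.547)/(4π×0.0317) = 0.04661 K/W
R_total = 0.04661 K/W
Q = ΔT/R_total = 32/0.04661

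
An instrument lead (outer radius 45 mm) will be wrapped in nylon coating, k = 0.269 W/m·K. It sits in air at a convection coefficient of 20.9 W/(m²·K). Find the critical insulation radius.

r_cr ≈ 12.9 mm

For a cylinder r_cr = k/h = 0.269/20.9
r_cr = 12.9 mm; since the bare radius (45 mm) is above r_cr, any added insulation will reduce heat loss.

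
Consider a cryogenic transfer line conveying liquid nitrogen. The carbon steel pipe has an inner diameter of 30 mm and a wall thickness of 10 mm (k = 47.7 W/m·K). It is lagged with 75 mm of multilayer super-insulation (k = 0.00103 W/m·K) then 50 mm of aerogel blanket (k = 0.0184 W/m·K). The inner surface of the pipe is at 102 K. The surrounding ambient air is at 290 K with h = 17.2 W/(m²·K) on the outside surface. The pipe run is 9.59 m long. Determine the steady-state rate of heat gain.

Q ≈ 8.28 W

For a radial system each layer contributes R = ln(r_out/r_in)/(2πkL); films add R = 1/(hA).
R_carbon steel pipe wall = ln(25/15)/(2π×47.7×9.59) = 1.777×10^-4 K/W
R_multilayer super-insulation = ln(100/25)/(2π×0.00103×9.59) = 22.34 K/W
R_aerogel blanket = ln(150/100)/(2π×0.0184×9.59) = 0.3657 K/W
R_outer film = 1/(h_o·2πr_oL) = 1/(17.2×2π×0.15×9.59) = 0.006433 K/W
R_total = 22.71 K/W
Q = ΔT/R_total = 188/22.71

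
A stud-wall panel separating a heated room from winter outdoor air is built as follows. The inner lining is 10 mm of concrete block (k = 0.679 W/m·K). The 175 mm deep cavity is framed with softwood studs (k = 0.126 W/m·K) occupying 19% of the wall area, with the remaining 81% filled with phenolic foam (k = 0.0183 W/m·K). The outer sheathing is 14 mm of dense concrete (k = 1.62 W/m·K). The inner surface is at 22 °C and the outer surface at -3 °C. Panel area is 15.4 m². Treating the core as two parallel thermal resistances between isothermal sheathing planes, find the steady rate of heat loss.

Q ≈ 84.8 W

Sheathing layers in series; stud and cavity paths in parallel between them.
R_inner = 0.01/(0.679×15.4) = 9.563×10^-4 K/W
R_stud  = 0.175/(0.126×0.19×15.4) = 0.4747 K/W
R_cav   = 0.175/(0.0183×0.81×15.4) = 0.7666 K/W
1/R_core = 1/R_stud + 1/R_cav → R_core = 0.2932 K/W
R_outer = 0.014/(1.62×15.4) = 5.612×10^-4 K/W
R_total = 0.2947 K/W
Q = ΔT/R_total = 25/0.2947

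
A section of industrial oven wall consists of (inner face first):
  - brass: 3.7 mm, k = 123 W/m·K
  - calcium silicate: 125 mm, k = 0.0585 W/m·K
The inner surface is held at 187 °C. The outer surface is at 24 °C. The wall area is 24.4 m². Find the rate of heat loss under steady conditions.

Model the wall as resistances in series:
R_brass = L/(kA) = 0.0037/(123×24.4) = 1.233×10^-6 K/W
R_calcium silicate = L/(kA) = 0.125/(0.0585×24.4) = 0.08757 K/W
R_total = 0.08757 K/W
Q = ΔT / R_total = 163 / 0.08757

Q ≈ 1860 W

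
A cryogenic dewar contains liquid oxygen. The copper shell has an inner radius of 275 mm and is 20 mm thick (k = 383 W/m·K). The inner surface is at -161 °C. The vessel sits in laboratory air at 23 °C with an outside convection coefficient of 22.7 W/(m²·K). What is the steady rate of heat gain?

Q ≈ 4560 W

Radial (spherical) resistances in series:
R_copper shell = (1/0.275 − 1/0.295)/(4π×383) = 5.122×10^-5 K/W
R_outer film = 1/(h·4πr_o²) = 1/(22.7×4π×0.295²) = 0.04028 K/W
R_total = 0.04033 K/W
Q = ΔT/R_total = 184/0.04033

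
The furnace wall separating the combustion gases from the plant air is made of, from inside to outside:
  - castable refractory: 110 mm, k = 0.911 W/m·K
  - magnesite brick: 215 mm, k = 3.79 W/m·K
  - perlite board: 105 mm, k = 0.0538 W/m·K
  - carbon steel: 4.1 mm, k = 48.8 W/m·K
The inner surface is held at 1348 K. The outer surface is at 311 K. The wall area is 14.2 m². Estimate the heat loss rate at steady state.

Q ≈ 6920 W

Using the resistance-network approach (series):
R_castable refractory = L/(kA) = 0.11/(0.911×14.2) = 0.008503 K/W
R_magnesite brick = L/(kA) = 0.215/(3.79×14.2) = 0.003995 K/W
R_perlite board = L/(kA) = 0.105/(0.0538×14.2) = 0.1374 K/W
R_carbon steel = L/(kA) = 0.0041/(48.8×14.2) = 5.917×10^-6 K/W
R_total = 0.1499 K/W
Q = ΔT / R_total = 1037 / 0.1499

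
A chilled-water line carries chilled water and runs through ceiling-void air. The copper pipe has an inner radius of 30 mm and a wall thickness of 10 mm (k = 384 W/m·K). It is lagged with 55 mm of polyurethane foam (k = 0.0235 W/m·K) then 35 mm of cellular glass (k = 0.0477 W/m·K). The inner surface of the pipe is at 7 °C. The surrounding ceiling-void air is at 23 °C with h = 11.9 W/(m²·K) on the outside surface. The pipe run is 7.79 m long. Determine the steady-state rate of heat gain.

For a radial system each layer contributes R = ln(r_out/r_in)/(2πkL); films add R = 1/(hA).
R_copper pipe wall = ln(40/30)/(2π×384×7.79) = 1.531×10^-5 K/W
R_polyurethane foam = ln(95/40)/(2π×0.0235×7.79) = 0.752 K/W
R_cellular glass = ln(130/95)/(2π×0.0477×7.79) = 0.1343 K/W
R_outer film = 1/(h_o·2πr_oL) = 1/(11.9×2π×0.13×7.79) = 0.01321 K/W
R_total = 0.8996 K/W
Q = ΔT/R_total = 16/0.8996

Q ≈ 17.8 W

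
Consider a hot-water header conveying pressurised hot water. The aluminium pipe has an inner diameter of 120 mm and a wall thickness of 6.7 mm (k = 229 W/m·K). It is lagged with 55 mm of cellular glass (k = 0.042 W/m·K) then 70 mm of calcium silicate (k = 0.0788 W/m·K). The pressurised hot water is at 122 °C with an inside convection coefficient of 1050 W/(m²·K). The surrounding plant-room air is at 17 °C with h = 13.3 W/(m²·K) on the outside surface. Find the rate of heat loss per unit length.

q′ ≈ 32.2 W/m

Per-layer cylindrical resistances, series-summed:
R_inner film = 1/(h_i·2πr₁L) = 1/(1050×2π×0.06×1) = 0.002526 K/W
R_aluminium pipe wall = ln(66.7/60)/(2π×229×1) = 7.357×10^-5 K/W
R_cellular glass = ln(121.7/66.7)/(2π×0.042×1) = 2.279 K/W
R_calcium silicate = ln(191.7/121.7)/(2π×0.0788×1) = 0.9177 K/W
R_outer film = 1/(h_o·2πr_oL) = 1/(13.3×2π×0.1917×1) = 0.06242 K/W
R_total = 3.262 K/W
Q = ΔT/R_total = 105/3.262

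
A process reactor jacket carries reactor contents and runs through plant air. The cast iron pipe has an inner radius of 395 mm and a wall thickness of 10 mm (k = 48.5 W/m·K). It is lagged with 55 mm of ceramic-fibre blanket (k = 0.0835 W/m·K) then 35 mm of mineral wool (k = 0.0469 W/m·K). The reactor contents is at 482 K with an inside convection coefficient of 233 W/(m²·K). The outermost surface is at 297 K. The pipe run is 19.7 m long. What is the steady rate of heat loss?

Q ≈ 7390 W

Radial resistances (cylindrical: R_cond = ln(r_o/r_i)/(2πkL), R_conv = 1/(h·2πrL)):
R_inner film = 1/(h_i·2πr₁L) = 1/(233×2π×0.395×19.7) = 8.778×10^-5 K/W
R_cast iron pipe wall = ln(405/395)/(2π×48.5×19.7) = 4.165×10^-6 K/W
R_ceramic-fibre blanket = ln(460/405)/(2π×0.0835×19.7) = 0.01232 K/W
R_mineral wool = ln(495/460)/(2π×0.0469×19.7) = 0.01263 K/W
R_total = 0.02504 K/W
Q = ΔT/R_total = 185/0.02504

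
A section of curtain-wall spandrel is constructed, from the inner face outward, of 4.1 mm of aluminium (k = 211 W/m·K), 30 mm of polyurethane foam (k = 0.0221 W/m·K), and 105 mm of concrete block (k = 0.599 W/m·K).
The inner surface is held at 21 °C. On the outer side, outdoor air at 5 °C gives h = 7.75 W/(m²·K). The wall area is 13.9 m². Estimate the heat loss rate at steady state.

Treating each layer as a thermal resistance in series:
R_aluminium = L/(kA) = 0.0041/(211×13.9) = 1.398×10^-6 K/W
R_polyurethane foam = L/(kA) = 0.03/(0.0221×13.9) = 0.09766 K/W
R_concrete block = L/(kA) = 0.105/(0.599×13.9) = 0.01261 K/W
R_outer film = 1/(h_o·A) = 1/(7.75×13.9) = 0.009283 K/W
R_total = 0.1196 K/W
Q = ΔT / R_total = 16 / 0.1196

Q ≈ 134 W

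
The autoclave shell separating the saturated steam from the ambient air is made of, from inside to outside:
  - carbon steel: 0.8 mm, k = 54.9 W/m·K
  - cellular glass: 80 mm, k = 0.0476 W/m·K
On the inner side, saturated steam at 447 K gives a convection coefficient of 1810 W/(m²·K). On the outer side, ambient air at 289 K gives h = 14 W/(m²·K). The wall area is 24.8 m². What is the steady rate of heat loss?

Series thermal resistances:
R_inner film = 1/(h_i·A) = 1/(1810×24.8) = 2.228×10^-5 K/W
R_carbon steel = L/(kA) = 0.0008/(54.9×24.8) = 5.876×10^-7 K/W
R_cellular glass = L/(kA) = 0.08/(0.0476×24.8) = 0.06777 K/W
R_outer film = 1/(h_o·A) = 1/(14×24.8) = 0.00288 K/W
R_total = 0.07067 K/W
Q = ΔT / R_total = 158 / 0.07067

Q ≈ 2240 W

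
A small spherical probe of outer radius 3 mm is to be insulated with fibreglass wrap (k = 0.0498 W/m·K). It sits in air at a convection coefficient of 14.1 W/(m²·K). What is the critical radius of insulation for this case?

For a sphere r_cr = 2k/h = 2×0.0498/14.1
r_cr = 7.06 mm; since the bare radius (3 mm) is below r_cr, adding a thin layer of insulation will *increase* heat loss.

r_cr ≈ 7.06 mm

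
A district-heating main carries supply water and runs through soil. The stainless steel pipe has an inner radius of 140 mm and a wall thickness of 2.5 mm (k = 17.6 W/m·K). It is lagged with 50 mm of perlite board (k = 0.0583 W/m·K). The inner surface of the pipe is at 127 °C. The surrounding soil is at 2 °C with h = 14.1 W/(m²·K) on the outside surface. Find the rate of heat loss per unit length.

q′ ≈ 142 W/m

Cylindrical conduction, so R = ln(r₂/r₁)/(2πkL) per layer, in series:
R_stainless steel pipe wall = ln(142.5/140)/(2π×17.6×1) = 1.601×10^-4 K/W
R_perlite board = ln(192.5/142.5)/(2π×0.0583×1) = 0.821 K/W
R_outer film = 1/(h_o·2πr_oL) = 1/(14.1×2π×0.1925×1) = 0.05864 K/W
R_total = 0.8798 K/W
Q = ΔT/R_total = 125/0.8798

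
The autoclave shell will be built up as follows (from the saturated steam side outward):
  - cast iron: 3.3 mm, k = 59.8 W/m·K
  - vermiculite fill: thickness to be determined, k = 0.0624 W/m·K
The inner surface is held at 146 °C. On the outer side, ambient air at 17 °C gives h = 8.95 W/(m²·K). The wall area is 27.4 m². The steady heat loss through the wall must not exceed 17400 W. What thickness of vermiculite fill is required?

L ≈ 5.7 mm

Series thermal resistances:
R_cast iron = L/(kA) = 0.0033/(59.8×27.4) = 2.014×10^-6 K/W
R_outer film = 1/(h_o·A) = 1/(8.95×27.4) = 0.004078 K/W
Sum of the known resistances R_other = 0.00408 K/W
Required total resistance R_tot = ΔT/Q_allow = 129/17400 = 0.007414 K/W
R_vermiculite fill = R_tot − R_other = 0.003334 K/W
L = R·k·A = 0.003334×0.0624×27.4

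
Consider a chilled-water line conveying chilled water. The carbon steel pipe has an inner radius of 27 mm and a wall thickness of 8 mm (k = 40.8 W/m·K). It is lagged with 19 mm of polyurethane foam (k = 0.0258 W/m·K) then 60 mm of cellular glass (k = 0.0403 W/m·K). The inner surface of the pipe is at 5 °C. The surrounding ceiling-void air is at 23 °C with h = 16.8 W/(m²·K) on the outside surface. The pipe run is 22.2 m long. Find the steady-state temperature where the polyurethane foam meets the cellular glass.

Radial resistances (cylindrical: R_cond = ln(r_o/r_i)/(2πkL), R_conv = 1/(h·2πrL)):
R_carbon steel pipe wall = ln(35/27)/(2π×40.8×22.2) = 4.56×10^-5 K/W
R_polyurethane foam = ln(54/35)/(2π×0.0258×22.2) = 0.1205 K/W
R_cellular glass = ln(114/54)/(2π×0.0403×22.2) = 0.1329 K/W
R_outer film = 1/(h_o·2πr_oL) = 1/(16.8×2π×0.114×22.2) = 0.003743 K/W
R_total = 0.2572 K/W
Q = ΔT/R_total = 18/0.2572
Q = 70 W
T_interface = T_inner + Q·ΣR(inner→interface) = 5 + 70×0.1205

T ≈ 13.4 °C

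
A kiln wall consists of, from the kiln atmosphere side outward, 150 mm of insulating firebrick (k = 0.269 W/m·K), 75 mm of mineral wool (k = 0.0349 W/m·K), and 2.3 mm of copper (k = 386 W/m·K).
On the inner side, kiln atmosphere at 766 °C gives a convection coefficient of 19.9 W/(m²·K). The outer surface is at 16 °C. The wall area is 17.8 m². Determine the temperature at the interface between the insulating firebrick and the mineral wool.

Series thermal resistances:
R_inner film = 1/(h_i·A) = 1/(19.9×17.8) = 0.002823 K/W
R_insulating firebrick = L/(kA) = 0.15/(0.269×17.8) = 0.03133 K/W
R_mineral wool = L/(kA) = 0.075/(0.0349×17.8) = 0.1207 K/W
R_copper = L/(kA) = 0.0023/(386×17.8) = 3.347×10^-7 K/W
R_total = 0.1549 K/W;  Q = ΔT/R_total = 750/0.1549 = 4842 W
T_interface = T_inner − Q·ΣR(inner→interface) = 766 − 4840×0.03415

T ≈ 601 °C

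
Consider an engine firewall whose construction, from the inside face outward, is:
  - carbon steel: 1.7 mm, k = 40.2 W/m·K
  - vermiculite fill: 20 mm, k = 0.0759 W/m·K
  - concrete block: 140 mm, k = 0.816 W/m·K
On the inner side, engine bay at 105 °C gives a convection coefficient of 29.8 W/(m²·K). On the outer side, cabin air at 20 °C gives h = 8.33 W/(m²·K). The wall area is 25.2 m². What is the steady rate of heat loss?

Using the resistance-network approach (series):
R_inner film = 1/(h_i·A) = 1/(29.8×25.2) = 0.001332 K/W
R_carbon steel = L/(kA) = 0.0017/(40.2×25.2) = 1.678×10^-6 K/W
R_vermiculite fill = L/(kA) = 0.02/(0.0759×25.2) = 0.01046 K/W
R_concrete block = L/(kA) = 0.14/(0.816×25.2) = 0.006808 K/W
R_outer film = 1/(h_o·A) = 1/(8.33×25.2) = 0.004764 K/W
R_total = 0.02336 K/W
Q = ΔT / R_total = 85 / 0.02336

Q ≈ 3640 W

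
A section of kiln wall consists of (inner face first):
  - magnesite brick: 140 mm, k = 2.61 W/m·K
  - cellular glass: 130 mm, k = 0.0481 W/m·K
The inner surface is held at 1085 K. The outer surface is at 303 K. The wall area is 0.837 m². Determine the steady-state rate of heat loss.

Q ≈ 237 W

Series thermal resistances:
R_magnesite brick = L/(kA) = 0.14/(2.61×0.837) = 0.06409 K/W
R_cellular glass = L/(kA) = 0.13/(0.0481×0.837) = 3.229 K/W
R_total = 3.293 K/W
Q = ΔT / R_total = 782 / 3.293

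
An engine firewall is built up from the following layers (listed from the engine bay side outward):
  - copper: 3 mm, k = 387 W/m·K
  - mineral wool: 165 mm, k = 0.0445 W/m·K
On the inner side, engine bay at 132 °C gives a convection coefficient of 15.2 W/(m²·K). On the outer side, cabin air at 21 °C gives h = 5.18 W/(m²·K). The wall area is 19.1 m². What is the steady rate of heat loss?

Using the resistance-network approach (series):
R_inner film = 1/(h_i·A) = 1/(15.2×19.1) = 0.003444 K/W
R_copper = L/(kA) = 0.003/(387×19.1) = 4.059×10^-7 K/W
R_mineral wool = L/(kA) = 0.165/(0.0445×19.1) = 0.1941 K/W
R_outer film = 1/(h_o·A) = 1/(5.18×19.1) = 0.01011 K/W
R_total = 0.2077 K/W
Q = ΔT / R_total = 111 / 0.2077

Q ≈ 534 W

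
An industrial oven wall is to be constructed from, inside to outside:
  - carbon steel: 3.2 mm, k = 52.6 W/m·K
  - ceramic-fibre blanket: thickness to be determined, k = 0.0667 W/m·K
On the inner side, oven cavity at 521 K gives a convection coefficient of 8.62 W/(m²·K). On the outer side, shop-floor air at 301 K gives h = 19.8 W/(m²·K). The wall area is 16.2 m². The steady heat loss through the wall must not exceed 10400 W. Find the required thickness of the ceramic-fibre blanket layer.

L ≈ 11.7 mm

Treating each layer as a thermal resistance in series:
R_inner film = 1/(h_i·A) = 1/(8.62×16.2) = 0.007161 K/W
R_carbon steel = L/(kA) = 0.0032/(52.6×16.2) = 3.755×10^-6 K/W
R_outer film = 1/(h_o·A) = 1/(19.8×16.2) = 0.003118 K/W
Sum of the known resistances R_other = 0.01028 K/W
Required total resistance R_tot = ΔT/Q_allow = 220/10400 = 0.02115 K/W
R_ceramic-fibre blanket = R_tot − R_other = 0.01087 K/W
L = R·k·A = 0.01087×0.0667×16.2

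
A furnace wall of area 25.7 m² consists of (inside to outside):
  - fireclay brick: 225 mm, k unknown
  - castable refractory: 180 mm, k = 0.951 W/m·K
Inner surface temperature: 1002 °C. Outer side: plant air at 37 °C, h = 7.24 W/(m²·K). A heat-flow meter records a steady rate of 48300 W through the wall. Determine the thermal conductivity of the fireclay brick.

Treating each layer as a thermal resistance in series:
R_castable refractory = L/(kA) = 0.18/(0.951×25.7) = 0.007365 K/W
R_outer film = 1/(h_o·A) = 1/(7.24×25.7) = 0.005374 K/W
Sum of known resistances R_other = 0.01274 K/W
Total R = ΔT/Q = 965/48300 = 0.01998 K/W
R_fireclay brick = R_total − R_other = 0.00724 K/W
k = L/(R·A) = 0.225/(0.00724×25.7)

k ≈ 1.21 W/(m·K)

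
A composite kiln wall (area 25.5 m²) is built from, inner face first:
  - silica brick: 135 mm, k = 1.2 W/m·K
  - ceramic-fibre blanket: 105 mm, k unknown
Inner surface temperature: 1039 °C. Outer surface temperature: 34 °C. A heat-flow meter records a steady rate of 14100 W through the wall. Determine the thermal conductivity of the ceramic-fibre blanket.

Thermal resistances in series:
R_silica brick = L/(kA) = 0.135/(1.2×25.5) = 0.004412 K/W
Sum of known resistances R_other = 0.004412 K/W
Total R = ΔT/Q = 1005/14100 = 0.07128 K/W
R_ceramic-fibre blanket = R_total − R_other = 0.06686 K/W
k = L/(R·A) = 0.105/(0.06686×25.5)

k ≈ 0.0616 W/(m·K)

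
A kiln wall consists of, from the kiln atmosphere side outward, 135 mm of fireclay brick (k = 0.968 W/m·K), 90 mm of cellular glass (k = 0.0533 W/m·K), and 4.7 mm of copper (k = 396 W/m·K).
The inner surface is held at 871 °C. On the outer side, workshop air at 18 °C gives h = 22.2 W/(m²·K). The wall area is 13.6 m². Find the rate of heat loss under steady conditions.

Thermal resistances in series:
R_fireclay brick = L/(kA) = 0.135/(0.968×13.6) = 0.01025 K/W
R_cellular glass = L/(kA) = 0.09/(0.0533×13.6) = 0.1242 K/W
R_copper = L/(kA) = 0.0047/(396×13.6) = 8.727×10^-7 K/W
R_outer film = 1/(h_o·A) = 1/(22.2×13.6) = 0.003312 K/W
R_total = 0.1377 K/W
Q = ΔT / R_total = 853 / 0.1377

Q ≈ 6190 W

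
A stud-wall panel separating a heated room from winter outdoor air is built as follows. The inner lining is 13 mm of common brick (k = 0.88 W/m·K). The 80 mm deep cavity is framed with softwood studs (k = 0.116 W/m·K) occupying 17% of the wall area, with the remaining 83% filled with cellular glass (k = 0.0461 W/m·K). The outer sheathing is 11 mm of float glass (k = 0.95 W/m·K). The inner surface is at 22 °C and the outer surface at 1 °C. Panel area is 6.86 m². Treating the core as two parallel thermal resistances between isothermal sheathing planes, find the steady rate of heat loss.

Sheathing layers in series; stud and cavity paths in parallel between them.
R_inner = 0.013/(0.88×6.86) = 0.002153 K/W
R_stud  = 0.08/(0.116×0.17×6.86) = 0.5914 K/W
R_cav   = 0.08/(0.0461×0.83×6.86) = 0.3048 K/W
1/R_core = 1/R_stud + 1/R_cav → R_core = 0.2011 K/W
R_outer = 0.011/(0.95×6.86) = 0.001688 K/W
R_total = 0.205 K/W
Q = ΔT/R_total = 21/0.205

Q ≈ 102 W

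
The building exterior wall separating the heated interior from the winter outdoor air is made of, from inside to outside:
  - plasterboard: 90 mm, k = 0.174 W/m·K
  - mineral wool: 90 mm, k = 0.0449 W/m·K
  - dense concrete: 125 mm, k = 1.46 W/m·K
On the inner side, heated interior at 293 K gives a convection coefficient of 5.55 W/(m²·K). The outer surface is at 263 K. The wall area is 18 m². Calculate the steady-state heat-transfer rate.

Q ≈ 194 W

Treating each layer as a thermal resistance in series:
R_inner film = 1/(h_i·A) = 1/(5.55×18) = 0.01001 K/W
R_plasterboard = L/(kA) = 0.09/(0.174×18) = 0.02874 K/W
R_mineral wool = L/(kA) = 0.09/(0.0449×18) = 0.1114 K/W
R_dense concrete = L/(kA) = 0.125/(1.46×18) = 0.004756 K/W
R_total = 0.1549 K/W
Q = ΔT / R_total = 30 / 0.1549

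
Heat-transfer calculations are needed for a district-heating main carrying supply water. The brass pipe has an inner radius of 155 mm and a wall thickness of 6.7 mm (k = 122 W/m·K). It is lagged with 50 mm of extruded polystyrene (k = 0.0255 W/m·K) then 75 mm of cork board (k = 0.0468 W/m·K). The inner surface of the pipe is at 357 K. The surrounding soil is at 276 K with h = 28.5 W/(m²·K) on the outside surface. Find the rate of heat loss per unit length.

For a radial system each layer contributes R = ln(r_out/r_in)/(2πkL); films add R = 1/(hA).
R_brass pipe wall = ln(161.7/155)/(2π×122×1) = 5.521×10^-5 K/W
R_extruded polystyrene = ln(211.7/161.7)/(2π×0.0255×1) = 1.682 K/W
R_cork board = ln(286.7/211.7)/(2π×0.0468×1) = 1.031 K/W
R_outer film = 1/(h_o·2πr_oL) = 1/(28.5×2π×0.2867×1) = 0.01948 K/W
R_total = 2.732 K/W
Q = ΔT/R_total = 81/2.732

q′ ≈ 29.6 W/m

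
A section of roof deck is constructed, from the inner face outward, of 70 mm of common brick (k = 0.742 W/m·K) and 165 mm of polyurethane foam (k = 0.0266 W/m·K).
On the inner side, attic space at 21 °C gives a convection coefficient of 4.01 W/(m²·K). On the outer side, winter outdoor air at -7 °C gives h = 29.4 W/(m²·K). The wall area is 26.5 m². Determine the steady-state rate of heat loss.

Q ≈ 113 W

Treating each layer as a thermal resistance in series:
R_inner film = 1/(h_i·A) = 1/(4.01×26.5) = 0.00941 K/W
R_common brick = L/(kA) = 0.07/(0.742×26.5) = 0.00356 K/W
R_polyurethane foam = L/(kA) = 0.165/(0.0266×26.5) = 0.2341 K/W
R_outer film = 1/(h_o·A) = 1/(29.4×26.5) = 0.001284 K/W
R_total = 0.2483 K/W
Q = ΔT / R_total = 28 / 0.2483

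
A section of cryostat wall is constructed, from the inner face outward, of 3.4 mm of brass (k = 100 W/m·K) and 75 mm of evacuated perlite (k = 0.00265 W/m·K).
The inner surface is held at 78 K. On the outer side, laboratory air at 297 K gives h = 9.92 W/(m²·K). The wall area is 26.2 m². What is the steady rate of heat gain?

Q ≈ 202 W

Series thermal resistances:
R_brass = L/(kA) = 0.0034/(100×26.2) = 1.298×10^-6 K/W
R_evacuated perlite = L/(kA) = 0.075/(0.00265×26.2) = 1.08 K/W
R_outer film = 1/(h_o·A) = 1/(9.92×26.2) = 0.003848 K/W
R_total = 1.084 K/W
Q = ΔT / R_total = 219 / 1.084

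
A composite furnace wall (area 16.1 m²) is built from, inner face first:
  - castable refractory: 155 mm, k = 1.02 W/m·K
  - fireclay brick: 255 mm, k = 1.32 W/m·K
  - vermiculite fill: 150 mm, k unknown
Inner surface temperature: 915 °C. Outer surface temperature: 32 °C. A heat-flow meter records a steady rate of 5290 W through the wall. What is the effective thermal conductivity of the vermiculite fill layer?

Using the resistance-network approach (series):
R_castable refractory = L/(kA) = 0.155/(1.02×16.1) = 0.009439 K/W
R_fireclay brick = L/(kA) = 0.255/(1.32×16.1) = 0.012 K/W
Sum of known resistances R_other = 0.02144 K/W
Total R = ΔT/Q = 883/5290 = 0.1669 K/W
R_vermiculite fill = R_total − R_other = 0.1455 K/W
k = L/(R·A) = 0.15/(0.1455×16.1)

k ≈ 0.064 W/(m·K)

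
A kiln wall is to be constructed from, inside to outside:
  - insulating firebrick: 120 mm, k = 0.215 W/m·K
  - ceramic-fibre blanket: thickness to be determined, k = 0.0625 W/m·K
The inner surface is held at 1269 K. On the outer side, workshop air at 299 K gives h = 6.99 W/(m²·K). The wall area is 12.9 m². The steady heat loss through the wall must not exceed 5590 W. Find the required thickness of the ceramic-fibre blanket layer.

L ≈ 96.1 mm

Thermal resistances in series:
R_insulating firebrick = L/(kA) = 0.12/(0.215×12.9) = 0.04327 K/W
R_outer film = 1/(h_o·A) = 1/(6.99×12.9) = 0.01109 K/W
Sum of the known resistances R_other = 0.05436 K/W
Required total resistance R_tot = ΔT/Q_allow = 970/5590 = 0.1735 K/W
R_ceramic-fibre blanket = R_tot − R_other = 0.1192 K/W
L = R·k·A = 0.1192×0.0625×12.9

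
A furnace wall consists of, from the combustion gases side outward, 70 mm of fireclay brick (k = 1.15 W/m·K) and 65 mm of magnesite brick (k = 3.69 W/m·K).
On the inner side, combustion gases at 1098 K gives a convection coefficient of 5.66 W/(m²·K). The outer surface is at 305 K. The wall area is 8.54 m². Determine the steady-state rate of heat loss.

Series thermal resistances:
R_inner film = 1/(h_i·A) = 1/(5.66×8.54) = 0.02069 K/W
R_fireclay brick = L/(kA) = 0.07/(1.15×8.54) = 0.007128 K/W
R_magnesite brick = L/(kA) = 0.065/(3.69×8.54) = 0.002063 K/W
R_total = 0.02988 K/W
Q = ΔT / R_total = 793 / 0.02988

Q ≈ 26500 W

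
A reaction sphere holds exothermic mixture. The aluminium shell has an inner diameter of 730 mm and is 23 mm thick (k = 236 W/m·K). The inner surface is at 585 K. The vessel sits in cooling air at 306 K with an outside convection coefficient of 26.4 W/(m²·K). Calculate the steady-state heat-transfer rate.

Q ≈ 13900 W

For a spherical shell R = (1/r₁ − 1/r₂)/(4πk); film R = 1/(h·4πr²). In series:
R_aluminium shell = (1/0.365 − 1/0.388)/(4π×236) = 5.476×10^-5 K/W
R_outer film = 1/(h·4πr_o²) = 1/(26.4×4π×0.388²) = 0.02002 K/W
R_total = 0.02008 K/W
Q = ΔT/R_total = 279/0.02008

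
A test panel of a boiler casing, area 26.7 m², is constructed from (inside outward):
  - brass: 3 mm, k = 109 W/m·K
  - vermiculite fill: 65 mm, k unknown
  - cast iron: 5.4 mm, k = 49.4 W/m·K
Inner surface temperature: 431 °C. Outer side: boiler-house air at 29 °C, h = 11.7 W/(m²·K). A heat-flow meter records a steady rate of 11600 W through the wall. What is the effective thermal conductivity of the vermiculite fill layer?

k ≈ 0.0774 W/(m·K)

Using the resistance-network approach (series):
R_brass = L/(kA) = 0.003/(109×26.7) = 1.031×10^-6 K/W
R_cast iron = L/(kA) = 0.0054/(49.4×26.7) = 4.094×10^-6 K/W
R_outer film = 1/(h_o·A) = 1/(11.7×26.7) = 0.003201 K/W
Sum of known resistances R_other = 0.003206 K/W
Total R = ΔT/Q = 402/11600 = 0.03466 K/W
R_vermiculite fill = R_total − R_other = 0.03145 K/W
k = L/(R·A) = 0.065/(0.03145×26.7)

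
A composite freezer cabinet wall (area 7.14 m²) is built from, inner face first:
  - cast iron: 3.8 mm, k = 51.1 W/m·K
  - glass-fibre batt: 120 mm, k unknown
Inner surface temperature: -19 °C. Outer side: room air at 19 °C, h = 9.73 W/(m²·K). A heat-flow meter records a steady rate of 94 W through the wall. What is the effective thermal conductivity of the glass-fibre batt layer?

Thermal resistances in series:
R_cast iron = L/(kA) = 0.0038/(51.1×7.14) = 1.042×10^-5 K/W
R_outer film = 1/(h_o·A) = 1/(9.73×7.14) = 0.01439 K/W
Sum of known resistances R_other = 0.0144 K/W
Total R = ΔT/Q = 38/94 = 0.4043 K/W
R_glass-fibre batt = R_total − R_other = 0.3899 K/W
k = L/(R·A) = 0.12/(0.3899×7.14)

k ≈ 0.0431 W/(m·K)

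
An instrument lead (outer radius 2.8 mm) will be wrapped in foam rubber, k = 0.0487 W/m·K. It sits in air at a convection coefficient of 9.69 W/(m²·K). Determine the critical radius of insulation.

For a cylinder r_cr = k/h = 0.0487/9.69
r_cr = 5.03 mm; since the bare radius (2.8 mm) is below r_cr, adding a thin layer of insulation will *increase* heat loss.

r_cr ≈ 5.03 mm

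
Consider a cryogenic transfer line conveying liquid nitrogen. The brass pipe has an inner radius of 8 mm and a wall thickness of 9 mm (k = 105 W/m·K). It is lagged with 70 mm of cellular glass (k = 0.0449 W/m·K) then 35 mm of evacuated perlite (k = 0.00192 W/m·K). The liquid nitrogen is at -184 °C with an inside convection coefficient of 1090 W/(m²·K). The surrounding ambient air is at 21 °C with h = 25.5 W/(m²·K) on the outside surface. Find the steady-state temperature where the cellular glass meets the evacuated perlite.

Per-layer cylindrical resistances, series-summed:
R_inner film = 1/(h_i·2πr₁L) = 1/(1090×2π×0.008×1) = 0.01825 K/W
R_brass pipe wall = ln(17/8)/(2π×105×1) = 0.001143 K/W
R_cellular glass = ln(87/17)/(2π×0.0449×1) = 5.787 K/W
R_evacuated perlite = ln(122/87)/(2π×0.00192×1) = 28.03 K/W
R_outer film = 1/(h_o·2πr_oL) = 1/(25.5×2π×0.122×1) = 0.05116 K/W
R_total = 33.89 K/W
Q = ΔT/R_total = 205/33.89
Q = 6.05 W/m
T_interface = T_inner + Q·ΣR(inner→interface) = -184 + 6.05×5.807

T ≈ -149 °C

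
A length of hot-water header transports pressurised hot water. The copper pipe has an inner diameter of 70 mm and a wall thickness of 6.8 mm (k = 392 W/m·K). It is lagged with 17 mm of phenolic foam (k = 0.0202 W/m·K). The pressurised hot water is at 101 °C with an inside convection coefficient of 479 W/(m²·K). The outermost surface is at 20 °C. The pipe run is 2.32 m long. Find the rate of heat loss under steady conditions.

For a radial system each layer contributes R = ln(r_out/r_in)/(2πkL); films add R = 1/(hA).
R_inner film = 1/(h_i·2πr₁L) = 1/(479×2π×0.035×2.32) = 0.004092 K/W
R_copper pipe wall = ln(41.8/35)/(2π×392×2.32) = 3.107×10^-5 K/W
R_phenolic foam = ln(58.8/41.8)/(2π×0.0202×2.32) = 1.159 K/W
R_total = 1.163 K/W
Q = ΔT/R_total = 81/1.163

Q ≈ 69.6 W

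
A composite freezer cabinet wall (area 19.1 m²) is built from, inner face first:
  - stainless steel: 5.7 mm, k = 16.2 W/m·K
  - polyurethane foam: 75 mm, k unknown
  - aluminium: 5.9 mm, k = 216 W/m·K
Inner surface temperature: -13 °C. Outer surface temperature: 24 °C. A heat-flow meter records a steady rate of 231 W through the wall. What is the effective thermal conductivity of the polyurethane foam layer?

Model the wall as resistances in series:
R_stainless steel = L/(kA) = 0.0057/(16.2×19.1) = 1.842×10^-5 K/W
R_aluminium = L/(kA) = 0.0059/(216×19.1) = 1.43×10^-6 K/W
Sum of known resistances R_other = 1.985×10^-5 K/W
Total R = ΔT/Q = 37/231 = 0.1602 K/W
R_polyurethane foam = R_total − R_other = 0.1602 K/W
k = L/(R·A) = 0.075/(0.1602×19.1)

k ≈ 0.0245 W/(m·K)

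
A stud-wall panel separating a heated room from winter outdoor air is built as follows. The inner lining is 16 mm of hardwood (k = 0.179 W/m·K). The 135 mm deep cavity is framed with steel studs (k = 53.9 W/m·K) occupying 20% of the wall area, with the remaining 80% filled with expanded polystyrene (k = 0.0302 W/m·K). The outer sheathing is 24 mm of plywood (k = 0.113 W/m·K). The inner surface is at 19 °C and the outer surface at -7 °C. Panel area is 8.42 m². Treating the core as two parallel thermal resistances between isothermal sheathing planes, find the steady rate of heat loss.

Sheathing layers in series; stud and cavity paths in parallel between them.
R_inner = 0.016/(0.179×8.42) = 0.01062 K/W
R_stud  = 0.135/(53.9×0.2×8.42) = 0.001487 K/W
R_cav   = 0.135/(0.0302×0.8×8.42) = 0.6636 K/W
1/R_core = 1/R_stud + 1/R_cav → R_core = 0.001484 K/W
R_outer = 0.024/(0.113×8.42) = 0.02522 K/W
R_total = 0.03732 K/W
Q = ΔT/R_total = 26/0.03732

Q ≈ 697 W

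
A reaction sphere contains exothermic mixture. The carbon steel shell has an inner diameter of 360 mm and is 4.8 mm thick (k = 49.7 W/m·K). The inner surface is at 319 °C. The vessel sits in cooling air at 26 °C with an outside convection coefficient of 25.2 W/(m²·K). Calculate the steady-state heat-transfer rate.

Spherical conduction: R = (1/r_in − 1/r_out)/(4πk) per layer; series-sum.
R_carbon steel shell = (1/0.18 − 1/0.1848)/(4π×49.7) = 2.31×10^-4 K/W
R_outer film = 1/(h·4πr_o²) = 1/(25.2×4π×0.1848²) = 0.09247 K/W
R_total = 0.0927 K/W
Q = ΔT/R_total = 293/0.0927

Q ≈ 3160 W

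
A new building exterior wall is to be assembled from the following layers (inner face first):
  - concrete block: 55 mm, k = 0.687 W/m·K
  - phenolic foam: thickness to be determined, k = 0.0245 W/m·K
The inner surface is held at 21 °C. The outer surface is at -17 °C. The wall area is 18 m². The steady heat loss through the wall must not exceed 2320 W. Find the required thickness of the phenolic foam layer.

L ≈ 5.26 mm

Using the resistance-network approach (series):
R_concrete block = L/(kA) = 0.055/(0.687×18) = 0.004448 K/W
Sum of the known resistances R_other = 0.004448 K/W
Required total resistance R_tot = ΔT/Q_allow = 38/2320 = 0.01638 K/W
R_phenolic foam = R_tot − R_other = 0.01193 K/W
L = R·k·A = 0.01193×0.0245×18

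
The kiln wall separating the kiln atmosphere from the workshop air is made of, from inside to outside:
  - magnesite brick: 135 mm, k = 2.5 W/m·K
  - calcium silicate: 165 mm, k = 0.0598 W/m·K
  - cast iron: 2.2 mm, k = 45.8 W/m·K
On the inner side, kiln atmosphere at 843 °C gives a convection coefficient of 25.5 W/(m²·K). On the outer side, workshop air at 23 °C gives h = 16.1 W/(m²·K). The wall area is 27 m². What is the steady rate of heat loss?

Q ≈ 7600 W

Treating each layer as a thermal resistance in series:
R_inner film = 1/(h_i·A) = 1/(25.5×27) = 0.001452 K/W
R_magnesite brick = L/(kA) = 0.135/(2.5×27) = 0.002 K/W
R_calcium silicate = L/(kA) = 0.165/(0.0598×27) = 0.1022 K/W
R_cast iron = L/(kA) = 0.0022/(45.8×27) = 1.779×10^-6 K/W
R_outer film = 1/(h_o·A) = 1/(16.1×27) = 0.0023 K/W
R_total = 0.1079 K/W
Q = ΔT / R_total = 820 / 0.1079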